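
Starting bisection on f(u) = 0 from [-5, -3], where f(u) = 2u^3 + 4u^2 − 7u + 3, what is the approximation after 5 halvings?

midpoint -4: f = -33 < 0 → [-4, -3]
midpoint -3.5: f = -9.25 < 0 → [-3.5, -3]
midpoint -3.25: f = -0.65625 < 0 → [-3.25, -3]
midpoint -3.125: f = 2.9023 > 0 → [-3.25, -3.125]
midpoint -3.1875: f = 1.1821 > 0 → [-3.25, -3.1875]

-3.1875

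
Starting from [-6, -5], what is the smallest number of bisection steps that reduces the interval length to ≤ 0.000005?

Width after n steps is 1/2^n. Need 2^n ≥ 1/0.000005 = 200000.
2^17 = 131072 < 200000 ≤ 2^18 = 262144, so n = 18.

18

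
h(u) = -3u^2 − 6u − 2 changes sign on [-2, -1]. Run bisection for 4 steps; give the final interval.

u = -1.5 gives h = 0.25, positive; keep [-2, -1.5]
u = -1.75 gives h = -0.6875, negative; keep [-1.75, -1.5]
u = -1.625 gives h = -0.171875, negative; keep [-1.625, -1.5]
u = -1.5625 gives h = 0.0508, positive; keep [-1.625, -1.5625]

[-1.625, -1.5625]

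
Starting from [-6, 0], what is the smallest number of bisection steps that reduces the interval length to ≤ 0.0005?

14

Width after n steps is 6/2^n. Need 2^n ≥ 6/0.0005 = 12000.
2^13 = 8192 < 12000 ≤ 2^14 = 16384, so n = 14.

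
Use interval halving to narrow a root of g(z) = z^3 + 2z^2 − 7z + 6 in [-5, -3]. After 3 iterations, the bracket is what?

g(-4) = 2 > 0, so the root lies in [-5, -4]
g(-4.5) = -13.125 < 0, so the root lies in [-4.5, -4]
g(-4.25) = -4.890625 < 0, so the root lies in [-4.25, -4]

[-4.25, -4]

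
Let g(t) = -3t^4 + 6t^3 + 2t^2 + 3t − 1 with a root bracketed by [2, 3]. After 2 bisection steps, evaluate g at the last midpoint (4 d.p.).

midpoint 2.5: g = -4.4375 < 0 → [2, 2.5]
midpoint 2.25: g = 7.332031 > 0 → [2.25, 2.5]

7.3320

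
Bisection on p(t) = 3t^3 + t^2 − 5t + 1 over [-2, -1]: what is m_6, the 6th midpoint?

-1.546875

p(-1.5) = 0.625 > 0, so the root lies in [-2, -1.5]
p(-1.75) = -3.265625 < 0, so the root lies in [-1.75, -1.5]
p(-1.625) = -1.107422 < 0, so the root lies in [-1.625, -1.5]
p(-1.5625) = -0.1902 < 0, so the root lies in [-1.5625, -1.5]
p(-1.53125) = 0.2299 > 0, so the root lies in [-1.5625, -1.53125]
p(-1.546875) = 0.023 > 0, so the root lies in [-1.5625, -1.546875]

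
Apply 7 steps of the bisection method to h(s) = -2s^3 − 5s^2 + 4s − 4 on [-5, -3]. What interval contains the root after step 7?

m = -4, h(m) = 28 (+); new bracket [-4, -3]
m = -3.5, h(m) = 6.5 (+); new bracket [-3.5, -3]
m = -3.25, h(m) = -1.15625 (−); new bracket [-3.5, -3.25]
m = -3.375, h(m) = 2.4336 (+); new bracket [-3.375, -3.25]
m = -3.3125, h(m) = 0.5806 (+); new bracket [-3.3125, -3.25]
m = -3.28125, h(m) = -0.3022 (−); new bracket [-3.3125, -3.28125]
m = -3.296875, h(m) = 0.1356 (+); new bracket [-3.296875, -3.28125]

[-3.296875, -3.28125]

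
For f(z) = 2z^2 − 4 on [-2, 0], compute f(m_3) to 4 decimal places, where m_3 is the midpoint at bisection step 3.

midpoint -1: f = -2 < 0 → [-2, -1]
midpoint -1.5: f = 0.5 > 0 → [-1.5, -1]
midpoint -1.25: f = -0.875 < 0 → [-1.5, -1.25]

-0.8750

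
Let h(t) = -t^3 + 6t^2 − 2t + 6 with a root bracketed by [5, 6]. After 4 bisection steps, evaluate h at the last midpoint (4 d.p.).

midpoint 5.5: h = 10.125 > 0 → [5.5, 6]
midpoint 5.75: h = 2.765625 > 0 → [5.75, 6]
midpoint 5.875: h = -1.435547 < 0 → [5.75, 5.875]
midpoint 5.8125: h = 0.7097 > 0 → [5.8125, 5.875]

0.7097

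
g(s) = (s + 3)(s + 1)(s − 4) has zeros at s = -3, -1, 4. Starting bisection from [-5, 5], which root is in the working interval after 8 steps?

4

m = 0, g(m) = -12 (−); new bracket [0, 5]
m = 2.5, g(m) = -28.875 (−); new bracket [2.5, 5]
m = 3.75, g(m) = -8.015625 (−); new bracket [3.75, 5]
m = 4.375, g(m) = 14.8652 (+); new bracket [3.75, 4.375]
m = 4.0625, g(m) = 2.2346 (+); new bracket [3.75, 4.0625]
m = 3.90625, g(m) = -3.1766 (−); new bracket [3.90625, 4.0625]
m = 3.984375, g(m) = -0.5439 (−); new bracket [3.984375, 4.0625]
m = 4.0234375, g(m) = 0.8269 (+); new bracket [3.984375, 4.0234375]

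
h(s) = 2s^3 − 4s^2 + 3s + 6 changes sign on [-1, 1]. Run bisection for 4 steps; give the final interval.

[-0.875, -0.75]

h(0) = 6 > 0, so the root lies in [-1, 0]
h(-0.5) = 3.25 > 0, so the root lies in [-1, -0.5]
h(-0.75) = 0.65625 > 0, so the root lies in [-1, -0.75]
h(-0.875) = -1.0273 < 0, so the root lies in [-0.875, -0.75]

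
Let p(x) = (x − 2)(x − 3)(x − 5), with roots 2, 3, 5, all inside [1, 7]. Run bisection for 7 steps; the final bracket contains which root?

p(4) = -2 < 0, so the root lies in [4, 7]
p(5.5) = 4.375 > 0, so the root lies in [4, 5.5]
p(4.75) = -1.203125 < 0, so the root lies in [4.75, 5.5]
p(5.125) = 0.8301 > 0, so the root lies in [4.75, 5.125]
p(4.9375) = -0.3557 < 0, so the root lies in [4.9375, 5.125]
p(5.03125) = 0.1924 > 0, so the root lies in [4.9375, 5.03125]
p(4.984375) = -0.0925 < 0, so the root lies in [4.984375, 5.03125]

5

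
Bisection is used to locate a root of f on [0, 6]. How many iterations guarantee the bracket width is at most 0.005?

Width after n steps is 6/2^n. Need 2^n ≥ 6/0.005 = 1200.
2^10 = 1024 < 1200 ≤ 2^11 = 2048, so n = 11.

11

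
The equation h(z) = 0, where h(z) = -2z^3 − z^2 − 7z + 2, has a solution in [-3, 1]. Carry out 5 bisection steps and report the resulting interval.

[0.25, 0.375]

h(-1) = 10 > 0, so the root lies in [-1, 1]
h(0) = 2 > 0, so the root lies in [0, 1]
h(0.5) = -2 < 0, so the root lies in [0, 0.5]
h(0.25) = 0.1562 > 0, so the root lies in [0.25, 0.5]
h(0.375) = -0.8711 < 0, so the root lies in [0.25, 0.375]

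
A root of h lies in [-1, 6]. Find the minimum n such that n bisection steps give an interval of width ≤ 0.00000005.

28

Width after n steps is 7/2^n. Need 2^n ≥ 7/0.00000005 = 140000000.
2^27 = 134217728 < 140000000 ≤ 2^28 = 268435456, so n = 28.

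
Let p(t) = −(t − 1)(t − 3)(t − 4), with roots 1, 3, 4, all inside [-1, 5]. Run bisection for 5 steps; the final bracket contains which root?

1

t = 2 gives p = -2, negative; keep [-1, 2]
t = 0.5 gives p = 4.375, positive; keep [0.5, 2]
t = 1.25 gives p = -1.203125, negative; keep [0.5, 1.25]
t = 0.875 gives p = 0.8301, positive; keep [0.875, 1.25]
t = 1.0625 gives p = -0.3557, negative; keep [0.875, 1.0625]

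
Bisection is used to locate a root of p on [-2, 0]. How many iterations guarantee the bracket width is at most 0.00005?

Width after n steps is 2/2^n. Need 2^n ≥ 2/0.00005 = 40000.
2^15 = 32768 < 40000 ≤ 2^16 = 65536, so n = 16.

16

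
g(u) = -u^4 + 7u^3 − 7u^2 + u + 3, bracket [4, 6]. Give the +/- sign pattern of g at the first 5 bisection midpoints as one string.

midpoint 5: g = 83 > 0 → [5, 6]
midpoint 5.5: g = 46.3125 > 0 → [5.5, 6]
midpoint 5.75: g = 14.949219 > 0 → [5.75, 6]
midpoint 5.875: g = -4.6077 < 0 → [5.75, 5.875]
midpoint 5.8125: g = 5.5132 > 0 → [5.8125, 5.875]

+++-+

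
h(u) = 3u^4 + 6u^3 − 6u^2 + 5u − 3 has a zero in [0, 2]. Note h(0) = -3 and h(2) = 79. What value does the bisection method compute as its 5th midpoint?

u = 1 gives h = 5, positive; keep [0, 1]
u = 0.5 gives h = -1.0625, negative; keep [0.5, 1]
u = 0.75 gives h = 0.855469, positive; keep [0.5, 0.75]
u = 0.625 gives h = -0.2961, negative; keep [0.625, 0.75]
u = 0.6875 gives h = 0.2215, positive; keep [0.625, 0.6875]

0.6875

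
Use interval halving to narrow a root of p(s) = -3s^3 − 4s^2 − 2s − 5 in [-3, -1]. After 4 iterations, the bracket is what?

m = -2, p(m) = 7 (+); new bracket [-2, -1]
m = -1.5, p(m) = -0.875 (−); new bracket [-2, -1.5]
m = -1.75, p(m) = 2.328125 (+); new bracket [-1.75, -1.5]
m = -1.625, p(m) = 0.5605 (+); new bracket [-1.625, -1.5]

[-1.625, -1.5]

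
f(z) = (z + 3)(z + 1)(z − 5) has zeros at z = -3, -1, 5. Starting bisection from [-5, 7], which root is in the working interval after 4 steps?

z = 1 gives f = -32, negative; keep [1, 7]
z = 4 gives f = -35, negative; keep [4, 7]
z = 5.5 gives f = 27.625, positive; keep [4, 5.5]
z = 4.75 gives f = -11.1406, negative; keep [4.75, 5.5]

5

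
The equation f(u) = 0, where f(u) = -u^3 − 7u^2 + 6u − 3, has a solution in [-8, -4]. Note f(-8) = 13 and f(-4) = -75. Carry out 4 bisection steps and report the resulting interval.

[-8, -7.75]

u = -6 gives f = -75, negative; keep [-8, -6]
u = -7 gives f = -45, negative; keep [-8, -7]
u = -7.5 gives f = -19.875, negative; keep [-8, -7.5]
u = -7.75 gives f = -4.4531, negative; keep [-8, -7.75]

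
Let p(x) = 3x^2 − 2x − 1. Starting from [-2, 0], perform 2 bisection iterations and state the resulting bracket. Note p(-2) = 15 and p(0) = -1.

[-0.5, 0]

m = -1, p(m) = 4 (+); new bracket [-1, 0]
m = -0.5, p(m) = 0.75 (+); new bracket [-0.5, 0]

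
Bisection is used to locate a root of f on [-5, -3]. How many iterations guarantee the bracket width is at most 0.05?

6

Width after n steps is 2/2^n. Need 2^n ≥ 2/0.05 = 40.
2^5 = 32 < 40 ≤ 2^6 = 64, so n = 6.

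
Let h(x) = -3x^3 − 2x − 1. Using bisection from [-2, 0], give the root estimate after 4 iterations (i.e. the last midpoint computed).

-0.375

h(-1) = 4 > 0, so the root lies in [-1, 0]
h(-0.5) = 0.375 > 0, so the root lies in [-0.5, 0]
h(-0.25) = -0.453125 < 0, so the root lies in [-0.5, -0.25]
h(-0.375) = -0.0918 < 0, so the root lies in [-0.5, -0.375]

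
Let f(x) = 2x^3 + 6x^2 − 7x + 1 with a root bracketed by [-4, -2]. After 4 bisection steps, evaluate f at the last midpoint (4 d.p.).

midpoint -3: f = 22 > 0 → [-4, -3]
midpoint -3.5: f = 13.25 > 0 → [-4, -3.5]
midpoint -3.75: f = 6.15625 > 0 → [-4, -3.75]
midpoint -3.875: f = 1.8477 > 0 → [-4, -3.875]

1.8477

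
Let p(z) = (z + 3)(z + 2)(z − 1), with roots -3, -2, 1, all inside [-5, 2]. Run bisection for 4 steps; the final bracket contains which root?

1

p(-1.5) = -1.875 < 0, so the root lies in [-1.5, 2]
p(0.25) = -5.484375 < 0, so the root lies in [0.25, 2]
p(1.125) = 1.611328 > 0, so the root lies in [0.25, 1.125]
p(0.6875) = -3.0969 < 0, so the root lies in [0.6875, 1.125]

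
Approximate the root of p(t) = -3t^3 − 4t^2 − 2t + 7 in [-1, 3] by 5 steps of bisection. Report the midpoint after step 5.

midpoint 1: p = -2 < 0 → [-1, 1]
midpoint 0: p = 7 > 0 → [0, 1]
midpoint 0.5: p = 4.625 > 0 → [0.5, 1]
midpoint 0.75: p = 1.9844 > 0 → [0.75, 1]
midpoint 0.875: p = 0.1777 > 0 → [0.875, 1]

0.875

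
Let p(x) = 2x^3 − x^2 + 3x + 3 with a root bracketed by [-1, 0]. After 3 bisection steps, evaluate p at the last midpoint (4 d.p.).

midpoint -0.5: p = 1 > 0 → [-1, -0.5]
midpoint -0.75: p = -0.65625 < 0 → [-0.75, -0.5]
midpoint -0.625: p = 0.246094 > 0 → [-0.75, -0.625]

0.2461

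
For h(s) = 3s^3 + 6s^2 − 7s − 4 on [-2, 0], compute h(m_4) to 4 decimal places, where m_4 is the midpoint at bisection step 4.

-0.6895

m = -1, h(m) = 6 (+); new bracket [-1, 0]
m = -0.5, h(m) = 0.625 (+); new bracket [-0.5, 0]
m = -0.25, h(m) = -1.921875 (−); new bracket [-0.5, -0.25]
m = -0.375, h(m) = -0.6895 (−); new bracket [-0.5, -0.375]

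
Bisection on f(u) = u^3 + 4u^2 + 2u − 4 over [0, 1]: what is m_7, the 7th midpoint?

midpoint 0.5: f = -1.875 < 0 → [0.5, 1]
midpoint 0.75: f = 0.171875 > 0 → [0.5, 0.75]
midpoint 0.625: f = -0.943359 < 0 → [0.625, 0.75]
midpoint 0.6875: f = -0.4094 < 0 → [0.6875, 0.75]
midpoint 0.71875: f = -0.1248 < 0 → [0.71875, 0.75]
midpoint 0.734375: f = 0.022 > 0 → [0.71875, 0.734375]
midpoint 0.7265625: f = -0.0518 < 0 → [0.7265625, 0.734375]

0.7265625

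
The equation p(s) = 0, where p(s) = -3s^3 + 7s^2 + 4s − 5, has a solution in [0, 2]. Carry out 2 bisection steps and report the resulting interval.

[0.5, 1]

m = 1, p(m) = 3 (+); new bracket [0, 1]
m = 0.5, p(m) = -1.625 (−); new bracket [0.5, 1]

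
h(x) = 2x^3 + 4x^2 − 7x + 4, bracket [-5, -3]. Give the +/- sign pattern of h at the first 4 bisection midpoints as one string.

midpoint -4: h = -32 < 0 → [-4, -3]
midpoint -3.5: h = -8.25 < 0 → [-3.5, -3]
midpoint -3.25: h = 0.34375 > 0 → [-3.5, -3.25]
midpoint -3.375: h = -3.6992 < 0 → [-3.375, -3.25]

--+-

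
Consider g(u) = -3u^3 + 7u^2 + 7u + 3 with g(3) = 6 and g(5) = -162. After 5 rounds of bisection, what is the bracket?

midpoint 4: g = -49 < 0 → [3, 4]
midpoint 3.5: g = -15.375 < 0 → [3, 3.5]
midpoint 3.25: g = -3.296875 < 0 → [3, 3.25]
midpoint 3.125: g = 1.6816 > 0 → [3.125, 3.25]
midpoint 3.1875: g = -0.7229 < 0 → [3.125, 3.1875]

[3.125, 3.1875]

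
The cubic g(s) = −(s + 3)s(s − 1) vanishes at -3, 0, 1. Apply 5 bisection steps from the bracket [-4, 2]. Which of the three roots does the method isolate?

-3

g(-1) = -4 < 0, so the root lies in [-4, -1]
g(-2.5) = -4.375 < 0, so the root lies in [-4, -2.5]
g(-3.25) = 3.453125 > 0, so the root lies in [-3.25, -2.5]
g(-2.875) = -1.3926 < 0, so the root lies in [-3.25, -2.875]
g(-3.0625) = 0.7776 > 0, so the root lies in [-3.0625, -2.875]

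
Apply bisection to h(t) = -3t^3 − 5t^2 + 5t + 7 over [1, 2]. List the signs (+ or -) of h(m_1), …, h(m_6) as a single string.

m = 1.5, h(m) = -6.875 (−); new bracket [1, 1.5]
m = 1.25, h(m) = -0.421875 (−); new bracket [1, 1.25]
m = 1.125, h(m) = 2.025391 (+); new bracket [1.125, 1.25]
m = 1.1875, h(m) = 0.863 (+); new bracket [1.1875, 1.25]
m = 1.21875, h(m) = 0.2362 (+); new bracket [1.21875, 1.25]
m = 1.234375, h(m) = -0.0889 (−); new bracket [1.21875, 1.234375]

--+++-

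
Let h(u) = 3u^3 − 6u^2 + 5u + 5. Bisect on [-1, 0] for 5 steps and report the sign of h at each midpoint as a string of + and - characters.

midpoint -0.5: h = 0.625 > 0 → [-1, -0.5]
midpoint -0.75: h = -3.390625 < 0 → [-0.75, -0.5]
midpoint -0.625: h = -1.201172 < 0 → [-0.625, -0.5]
midpoint -0.5625: h = -0.2449 < 0 → [-0.5625, -0.5]
midpoint -0.53125: h = 0.2006 > 0 → [-0.5625, -0.53125]

+---+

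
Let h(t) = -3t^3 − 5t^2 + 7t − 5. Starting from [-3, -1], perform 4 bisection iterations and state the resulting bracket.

midpoint -2: h = -15 < 0 → [-3, -2]
midpoint -2.5: h = -6.875 < 0 → [-3, -2.5]
midpoint -2.75: h = 0.328125 > 0 → [-2.75, -2.5]
midpoint -2.625: h = -3.5645 < 0 → [-2.75, -2.625]

[-2.75, -2.625]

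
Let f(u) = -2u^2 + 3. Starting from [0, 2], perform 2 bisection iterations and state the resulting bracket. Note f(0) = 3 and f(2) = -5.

[1, 1.5]

f(1) = 1 > 0, so the root lies in [1, 2]
f(1.5) = -1.5 < 0, so the root lies in [1, 1.5]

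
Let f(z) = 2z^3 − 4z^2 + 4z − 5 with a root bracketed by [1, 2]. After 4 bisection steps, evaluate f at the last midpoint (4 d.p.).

-0.0298

f(1.5) = -1.25 < 0, so the root lies in [1.5, 2]
f(1.75) = 0.46875 > 0, so the root lies in [1.5, 1.75]
f(1.625) = -0.480469 < 0, so the root lies in [1.625, 1.75]
f(1.6875) = -0.0298 < 0, so the root lies in [1.6875, 1.75]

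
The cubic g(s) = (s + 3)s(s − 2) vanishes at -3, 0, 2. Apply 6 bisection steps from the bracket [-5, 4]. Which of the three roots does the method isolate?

g(-0.5) = 3.125 > 0, so the root lies in [-5, -0.5]
g(-2.75) = 3.265625 > 0, so the root lies in [-5, -2.75]
g(-3.875) = -19.919922 < 0, so the root lies in [-3.875, -2.75]
g(-3.3125) = -5.4993 < 0, so the root lies in [-3.3125, -2.75]
g(-3.03125) = -0.4766 < 0, so the root lies in [-3.03125, -2.75]
g(-2.890625) = 1.5462 > 0, so the root lies in [-3.03125, -2.890625]

-3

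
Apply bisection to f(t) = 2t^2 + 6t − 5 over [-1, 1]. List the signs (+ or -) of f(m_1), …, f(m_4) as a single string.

t = 0 gives f = -5, negative; keep [0, 1]
t = 0.5 gives f = -1.5, negative; keep [0.5, 1]
t = 0.75 gives f = 0.625, positive; keep [0.5, 0.75]
t = 0.625 gives f = -0.4688, negative; keep [0.625, 0.75]

--+-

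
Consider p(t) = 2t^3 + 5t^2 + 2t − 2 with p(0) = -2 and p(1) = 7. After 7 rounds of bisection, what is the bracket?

[0.4375, 0.4453125]

m = 0.5, p(m) = 0.5 (+); new bracket [0, 0.5]
m = 0.25, p(m) = -1.15625 (−); new bracket [0.25, 0.5]
m = 0.375, p(m) = -0.441406 (−); new bracket [0.375, 0.5]
m = 0.4375, p(m) = -0.0005 (−); new bracket [0.4375, 0.5]
m = 0.46875, p(m) = 0.2421 (+); new bracket [0.4375, 0.46875]
m = 0.453125, p(m) = 0.1189 (+); new bracket [0.4375, 0.453125]
m = 0.4453125, p(m) = 0.0588 (+); new bracket [0.4375, 0.4453125]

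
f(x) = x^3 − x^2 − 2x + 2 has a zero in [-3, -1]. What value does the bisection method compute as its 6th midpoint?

-1.40625

midpoint -2: f = -6 < 0 → [-2, -1]
midpoint -1.5: f = -0.625 < 0 → [-1.5, -1]
midpoint -1.25: f = 0.984375 > 0 → [-1.5, -1.25]
midpoint -1.375: f = 0.2598 > 0 → [-1.5, -1.375]
midpoint -1.4375: f = -0.1619 < 0 → [-1.4375, -1.375]
midpoint -1.40625: f = 0.054 > 0 → [-1.4375, -1.40625]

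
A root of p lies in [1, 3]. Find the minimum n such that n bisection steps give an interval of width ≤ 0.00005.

Width after n steps is 2/2^n. Need 2^n ≥ 2/0.00005 = 40000.
2^15 = 32768 < 40000 ≤ 2^16 = 65536, so n = 16.

16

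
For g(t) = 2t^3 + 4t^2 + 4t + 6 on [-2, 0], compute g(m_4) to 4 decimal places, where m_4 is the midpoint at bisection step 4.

midpoint -1: g = 4 > 0 → [-2, -1]
midpoint -1.5: g = 2.25 > 0 → [-2, -1.5]
midpoint -1.75: g = 0.53125 > 0 → [-2, -1.75]
midpoint -1.875: g = -0.6211 < 0 → [-1.875, -1.75]

-0.6211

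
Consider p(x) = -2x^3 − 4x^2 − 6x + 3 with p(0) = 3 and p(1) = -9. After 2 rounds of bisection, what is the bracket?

p(0.5) = -1.25 < 0, so the root lies in [0, 0.5]
p(0.25) = 1.21875 > 0, so the root lies in [0.25, 0.5]

[0.25, 0.5]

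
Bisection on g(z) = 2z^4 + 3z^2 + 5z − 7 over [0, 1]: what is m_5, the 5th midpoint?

0.84375

z = 0.5 gives g = -3.625, negative; keep [0.5, 1]
z = 0.75 gives g = -0.929688, negative; keep [0.75, 1]
z = 0.875 gives g = 0.844238, positive; keep [0.75, 0.875]
z = 0.8125 gives g = -0.0854, negative; keep [0.8125, 0.875]
z = 0.84375 gives g = 0.3681, positive; keep [0.8125, 0.84375]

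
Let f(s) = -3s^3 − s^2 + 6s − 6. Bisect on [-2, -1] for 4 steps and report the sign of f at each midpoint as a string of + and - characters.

f(-1.5) = -7.125 < 0, so the root lies in [-2, -1.5]
f(-1.75) = -3.484375 < 0, so the root lies in [-2, -1.75]
f(-1.875) = -0.990234 < 0, so the root lies in [-2, -1.875]
f(-1.9375) = 0.4407 > 0, so the root lies in [-1.9375, -1.875]

---+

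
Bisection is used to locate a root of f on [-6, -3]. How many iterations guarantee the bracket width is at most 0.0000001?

Width after n steps is 3/2^n. Need 2^n ≥ 3/0.0000001 = 30000000.
2^24 = 16777216 < 30000000 ≤ 2^25 = 33554432, so n = 25.

25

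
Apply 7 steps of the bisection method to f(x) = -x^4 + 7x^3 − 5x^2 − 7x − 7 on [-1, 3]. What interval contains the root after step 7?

[2.03125, 2.0625]

x = 1 gives f = -13, negative; keep [1, 3]
x = 2 gives f = -1, negative; keep [2, 3]
x = 2.5 gives f = 14.5625, positive; keep [2, 2.5]
x = 2.25 gives f = 6.043, positive; keep [2, 2.25]
x = 2.125 gives f = 2.3259, positive; keep [2, 2.125]
x = 2.0625 gives f = 0.613, positive; keep [2, 2.0625]
x = 2.03125 gives f = -0.2061, negative; keep [2.03125, 2.0625]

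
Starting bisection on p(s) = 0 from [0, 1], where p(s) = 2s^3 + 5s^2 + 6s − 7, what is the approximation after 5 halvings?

0.65625

s = 0.5 gives p = -2.5, negative; keep [0.5, 1]
s = 0.75 gives p = 1.15625, positive; keep [0.5, 0.75]
s = 0.625 gives p = -0.808594, negative; keep [0.625, 0.75]
s = 0.6875 gives p = 0.1382, positive; keep [0.625, 0.6875]
s = 0.65625 gives p = -0.3439, negative; keep [0.65625, 0.6875]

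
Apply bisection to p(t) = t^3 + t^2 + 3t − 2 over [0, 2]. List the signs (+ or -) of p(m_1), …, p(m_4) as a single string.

+-++

midpoint 1: p = 3 > 0 → [0, 1]
midpoint 0.5: p = -0.125 < 0 → [0.5, 1]
midpoint 0.75: p = 1.234375 > 0 → [0.5, 0.75]
midpoint 0.625: p = 0.5098 > 0 → [0.5, 0.625]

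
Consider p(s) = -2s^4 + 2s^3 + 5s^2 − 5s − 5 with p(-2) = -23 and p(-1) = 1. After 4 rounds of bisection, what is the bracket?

[-1.3125, -1.25]

s = -1.5 gives p = -3.125, negative; keep [-1.5, -1]
s = -1.25 gives p = 0.273438, positive; keep [-1.5, -1.25]
s = -1.375 gives p = -1.02002, negative; keep [-1.375, -1.25]
s = -1.3125 gives p = -0.2813, negative; keep [-1.3125, -1.25]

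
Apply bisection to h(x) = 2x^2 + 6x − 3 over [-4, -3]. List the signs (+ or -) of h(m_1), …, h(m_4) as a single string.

h(-3.5) = 0.5 > 0, so the root lies in [-3.5, -3]
h(-3.25) = -1.375 < 0, so the root lies in [-3.5, -3.25]
h(-3.375) = -0.46875 < 0, so the root lies in [-3.5, -3.375]
h(-3.4375) = 0.0078 > 0, so the root lies in [-3.4375, -3.375]

+--+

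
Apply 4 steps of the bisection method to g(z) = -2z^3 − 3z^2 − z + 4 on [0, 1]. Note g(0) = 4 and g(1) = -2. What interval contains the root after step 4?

m = 0.5, g(m) = 2.5 (+); new bracket [0.5, 1]
m = 0.75, g(m) = 0.71875 (+); new bracket [0.75, 1]
m = 0.875, g(m) = -0.511719 (−); new bracket [0.75, 0.875]
m = 0.8125, g(m) = 0.1343 (+); new bracket [0.8125, 0.875]

[0.8125, 0.875]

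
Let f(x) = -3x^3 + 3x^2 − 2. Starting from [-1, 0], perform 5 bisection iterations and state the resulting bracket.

m = -0.5, f(m) = -0.875 (−); new bracket [-1, -0.5]
m = -0.75, f(m) = 0.953125 (+); new bracket [-0.75, -0.5]
m = -0.625, f(m) = -0.095703 (−); new bracket [-0.75, -0.625]
m = -0.6875, f(m) = 0.3928 (+); new bracket [-0.6875, -0.625]
m = -0.65625, f(m) = 0.1399 (+); new bracket [-0.65625, -0.625]

[-0.65625, -0.625]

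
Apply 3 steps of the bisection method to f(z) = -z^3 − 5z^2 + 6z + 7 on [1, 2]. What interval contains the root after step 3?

m = 1.5, f(m) = 1.375 (+); new bracket [1.5, 2]
m = 1.75, f(m) = -3.171875 (−); new bracket [1.5, 1.75]
m = 1.625, f(m) = -0.744141 (−); new bracket [1.5, 1.625]

[1.5, 1.625]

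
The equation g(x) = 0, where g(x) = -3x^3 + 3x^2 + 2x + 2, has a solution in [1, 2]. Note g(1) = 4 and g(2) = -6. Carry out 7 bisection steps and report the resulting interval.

[1.6484375, 1.65625]

midpoint 1.5: g = 1.625 > 0 → [1.5, 2]
midpoint 1.75: g = -1.390625 < 0 → [1.5, 1.75]
midpoint 1.625: g = 0.298828 > 0 → [1.625, 1.75]
midpoint 1.6875: g = -0.4983 < 0 → [1.625, 1.6875]
midpoint 1.65625: g = -0.0881 < 0 → [1.625, 1.65625]
midpoint 1.640625: g = 0.1082 > 0 → [1.640625, 1.65625]
midpoint 1.6484375: g = 0.0108 > 0 → [1.6484375, 1.65625]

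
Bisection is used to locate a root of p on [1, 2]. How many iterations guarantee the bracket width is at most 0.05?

5

Width after n steps is 1/2^n. Need 2^n ≥ 1/0.05 = 20.
2^4 = 16 < 20 ≤ 2^5 = 32, so n = 5.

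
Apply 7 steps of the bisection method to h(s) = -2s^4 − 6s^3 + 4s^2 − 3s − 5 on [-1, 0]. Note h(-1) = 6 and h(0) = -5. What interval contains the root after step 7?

midpoint -0.5: h = -1.875 < 0 → [-1, -0.5]
midpoint -0.75: h = 1.398438 > 0 → [-0.75, -0.5]
midpoint -0.625: h = -0.402832 < 0 → [-0.75, -0.625]
midpoint -0.6875: h = 0.456 > 0 → [-0.6875, -0.625]
midpoint -0.65625: h = 0.0162 > 0 → [-0.65625, -0.625]
midpoint -0.640625: h = -0.1959 < 0 → [-0.65625, -0.640625]
midpoint -0.6484375: h = -0.0905 < 0 → [-0.65625, -0.6484375]

[-0.65625, -0.6484375]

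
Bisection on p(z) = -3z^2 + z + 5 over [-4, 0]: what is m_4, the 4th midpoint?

-1.25

midpoint -2: p = -9 < 0 → [-2, 0]
midpoint -1: p = 1 > 0 → [-2, -1]
midpoint -1.5: p = -3.25 < 0 → [-1.5, -1]
midpoint -1.25: p = -0.9375 < 0 → [-1.25, -1]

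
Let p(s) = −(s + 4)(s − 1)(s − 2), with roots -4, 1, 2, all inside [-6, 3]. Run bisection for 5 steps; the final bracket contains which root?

p(-1.5) = -21.875 < 0, so the root lies in [-6, -1.5]
p(-3.75) = -6.828125 < 0, so the root lies in [-6, -3.75]
p(-4.875) = 35.341797 > 0, so the root lies in [-4.875, -3.75]
p(-4.3125) = 10.4797 > 0, so the root lies in [-4.3125, -3.75]
p(-4.03125) = 0.9483 > 0, so the root lies in [-4.03125, -3.75]

-4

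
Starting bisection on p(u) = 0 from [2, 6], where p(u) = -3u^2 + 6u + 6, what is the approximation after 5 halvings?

u = 4 gives p = -18, negative; keep [2, 4]
u = 3 gives p = -3, negative; keep [2, 3]
u = 2.5 gives p = 2.25, positive; keep [2.5, 3]
u = 2.75 gives p = -0.1875, negative; keep [2.5, 2.75]
u = 2.625 gives p = 1.0781, positive; keep [2.625, 2.75]

2.625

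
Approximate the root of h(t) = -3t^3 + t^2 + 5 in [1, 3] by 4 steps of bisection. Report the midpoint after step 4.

1.375

h(2) = -15 < 0, so the root lies in [1, 2]
h(1.5) = -2.875 < 0, so the root lies in [1, 1.5]
h(1.25) = 0.703125 > 0, so the root lies in [1.25, 1.5]
h(1.375) = -0.9082 < 0, so the root lies in [1.25, 1.375]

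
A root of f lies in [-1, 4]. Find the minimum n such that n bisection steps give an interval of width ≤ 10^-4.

16

Width after n steps is 5/2^n. Need 2^n ≥ 5/10^-4 = 50000.
2^15 = 32768 < 50000 ≤ 2^16 = 65536, so n = 16.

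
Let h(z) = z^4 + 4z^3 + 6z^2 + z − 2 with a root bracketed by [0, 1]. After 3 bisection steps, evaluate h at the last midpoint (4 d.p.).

-0.5505

m = 0.5, h(m) = 0.5625 (+); new bracket [0, 0.5]
m = 0.25, h(m) = -1.308594 (−); new bracket [0.25, 0.5]
m = 0.375, h(m) = -0.550537 (−); new bracket [0.375, 0.5]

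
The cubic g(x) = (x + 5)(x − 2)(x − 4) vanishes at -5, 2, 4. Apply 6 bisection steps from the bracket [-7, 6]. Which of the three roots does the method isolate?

-5

x = -0.5 gives g = 50.625, positive; keep [-7, -0.5]
x = -3.75 gives g = 55.703125, positive; keep [-7, -3.75]
x = -5.375 gives g = -25.927734, negative; keep [-5.375, -3.75]
x = -4.5625 gives g = 24.5837, positive; keep [-5.375, -4.5625]
x = -4.96875 gives g = 1.9532, positive; keep [-5.375, -4.96875]
x = -5.171875 gives g = -11.3059, negative; keep [-5.171875, -4.96875]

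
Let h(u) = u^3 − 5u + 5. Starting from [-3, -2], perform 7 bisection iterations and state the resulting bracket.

[-2.6328125, -2.625]

h(-2.5) = 1.875 > 0, so the root lies in [-3, -2.5]
h(-2.75) = -2.046875 < 0, so the root lies in [-2.75, -2.5]
h(-2.625) = 0.037109 > 0, so the root lies in [-2.75, -2.625]
h(-2.6875) = -0.9734 < 0, so the root lies in [-2.6875, -2.625]
h(-2.65625) = -0.4604 < 0, so the root lies in [-2.65625, -2.625]
h(-2.640625) = -0.2097 < 0, so the root lies in [-2.640625, -2.625]
h(-2.6328125) = -0.0858 < 0, so the root lies in [-2.6328125, -2.625]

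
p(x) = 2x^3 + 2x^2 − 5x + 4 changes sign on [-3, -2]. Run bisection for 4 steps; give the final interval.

[-2.4375, -2.375]

x = -2.5 gives p = -2.25, negative; keep [-2.5, -2]
x = -2.25 gives p = 2.59375, positive; keep [-2.5, -2.25]
x = -2.375 gives p = 0.363281, positive; keep [-2.5, -2.375]
x = -2.4375 gives p = -0.894, negative; keep [-2.4375, -2.375]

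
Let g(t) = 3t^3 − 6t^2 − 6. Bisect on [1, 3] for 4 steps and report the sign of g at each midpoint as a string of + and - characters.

midpoint 2: g = -6 < 0 → [2, 3]
midpoint 2.5: g = 3.375 > 0 → [2, 2.5]
midpoint 2.25: g = -2.203125 < 0 → [2.25, 2.5]
midpoint 2.375: g = 0.3457 > 0 → [2.25, 2.375]

-+-+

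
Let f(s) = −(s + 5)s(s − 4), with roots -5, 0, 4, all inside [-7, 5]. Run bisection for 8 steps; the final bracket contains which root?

s = -1 gives f = -20, negative; keep [-7, -1]
s = -4 gives f = -32, negative; keep [-7, -4]
s = -5.5 gives f = 26.125, positive; keep [-5.5, -4]
s = -4.75 gives f = -10.3906, negative; keep [-5.5, -4.75]
s = -5.125 gives f = 5.8457, positive; keep [-5.125, -4.75]
s = -4.9375 gives f = -2.7581, negative; keep [-5.125, -4.9375]
s = -5.03125 gives f = 1.42, positive; keep [-5.03125, -4.9375]
s = -4.984375 gives f = -0.6997, negative; keep [-5.03125, -4.984375]

-5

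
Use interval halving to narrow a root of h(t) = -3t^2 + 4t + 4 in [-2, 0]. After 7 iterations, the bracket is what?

[-0.671875, -0.65625]

midpoint -1: h = -3 < 0 → [-1, 0]
midpoint -0.5: h = 1.25 > 0 → [-1, -0.5]
midpoint -0.75: h = -0.6875 < 0 → [-0.75, -0.5]
midpoint -0.625: h = 0.3281 > 0 → [-0.75, -0.625]
midpoint -0.6875: h = -0.168 < 0 → [-0.6875, -0.625]
midpoint -0.65625: h = 0.083 > 0 → [-0.6875, -0.65625]
midpoint -0.671875: h = -0.0417 < 0 → [-0.671875, -0.65625]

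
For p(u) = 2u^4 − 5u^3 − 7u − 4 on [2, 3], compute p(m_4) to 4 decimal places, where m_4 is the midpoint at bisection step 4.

m = 2.5, p(m) = -21.5 (−); new bracket [2.5, 3]
m = 2.75, p(m) = -12.851562 (−); new bracket [2.75, 3]
m = 2.875, p(m) = -6.302246 (−); new bracket [2.875, 3]
m = 2.9375, p(m) = -2.3835 (−); new bracket [2.9375, 3]

-2.3835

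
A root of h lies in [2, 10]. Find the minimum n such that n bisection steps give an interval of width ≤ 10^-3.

13

Width after n steps is 8/2^n. Need 2^n ≥ 8/10^-3 = 8000.
2^12 = 4096 < 8000 ≤ 2^13 = 8192, so n = 13.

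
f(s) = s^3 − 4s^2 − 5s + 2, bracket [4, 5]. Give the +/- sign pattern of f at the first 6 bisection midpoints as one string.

---+--

midpoint 4.5: f = -10.375 < 0 → [4.5, 5]
midpoint 4.75: f = -4.828125 < 0 → [4.75, 5]
midpoint 4.875: f = -1.580078 < 0 → [4.875, 5]
midpoint 4.9375: f = 0.1677 > 0 → [4.875, 4.9375]
midpoint 4.90625: f = -0.7166 < 0 → [4.90625, 4.9375]
midpoint 4.921875: f = -0.2771 < 0 → [4.921875, 4.9375]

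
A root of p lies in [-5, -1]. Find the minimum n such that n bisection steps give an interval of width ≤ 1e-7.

Width after n steps is 4/2^n. Need 2^n ≥ 4/1e-7 = 40000000.
2^25 = 33554432 < 40000000 ≤ 2^26 = 67108864, so n = 26.

26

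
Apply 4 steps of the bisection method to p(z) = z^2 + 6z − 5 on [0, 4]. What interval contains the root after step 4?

[0.5, 0.75]

z = 2 gives p = 11, positive; keep [0, 2]
z = 1 gives p = 2, positive; keep [0, 1]
z = 0.5 gives p = -1.75, negative; keep [0.5, 1]
z = 0.75 gives p = 0.0625, positive; keep [0.5, 0.75]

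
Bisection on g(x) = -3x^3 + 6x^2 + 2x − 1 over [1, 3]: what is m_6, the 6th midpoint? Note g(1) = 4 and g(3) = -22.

2.21875

m = 2, g(m) = 3 (+); new bracket [2, 3]
m = 2.5, g(m) = -5.375 (−); new bracket [2, 2.5]
m = 2.25, g(m) = -0.296875 (−); new bracket [2, 2.25]
m = 2.125, g(m) = 1.5566 (+); new bracket [2.125, 2.25]
m = 2.1875, g(m) = 0.6833 (+); new bracket [2.1875, 2.25]
m = 2.21875, g(m) = 0.2069 (+); new bracket [2.21875, 2.25]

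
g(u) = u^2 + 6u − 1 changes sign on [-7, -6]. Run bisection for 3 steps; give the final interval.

[-6.25, -6.125]

m = -6.5, g(m) = 2.25 (+); new bracket [-6.5, -6]
m = -6.25, g(m) = 0.5625 (+); new bracket [-6.25, -6]
m = -6.125, g(m) = -0.234375 (−); new bracket [-6.25, -6.125]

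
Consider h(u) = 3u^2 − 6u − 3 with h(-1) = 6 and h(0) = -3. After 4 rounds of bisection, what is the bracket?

h(-0.5) = 0.75 > 0, so the root lies in [-0.5, 0]
h(-0.25) = -1.3125 < 0, so the root lies in [-0.5, -0.25]
h(-0.375) = -0.328125 < 0, so the root lies in [-0.5, -0.375]
h(-0.4375) = 0.1992 > 0, so the root lies in [-0.4375, -0.375]

[-0.4375, -0.375]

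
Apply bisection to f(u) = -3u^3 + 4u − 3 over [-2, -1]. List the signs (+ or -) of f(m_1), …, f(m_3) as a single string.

+--

u = -1.5 gives f = 1.125, positive; keep [-1.5, -1]
u = -1.25 gives f = -2.140625, negative; keep [-1.5, -1.25]
u = -1.375 gives f = -0.701172, negative; keep [-1.5, -1.375]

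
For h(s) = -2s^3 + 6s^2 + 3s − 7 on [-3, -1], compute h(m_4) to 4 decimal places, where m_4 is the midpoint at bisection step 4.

m = -2, h(m) = 27 (+); new bracket [-2, -1]
m = -1.5, h(m) = 8.75 (+); new bracket [-1.5, -1]
m = -1.25, h(m) = 2.53125 (+); new bracket [-1.25, -1]
m = -1.125, h(m) = 0.0664 (+); new bracket [-1.125, -1]

0.0664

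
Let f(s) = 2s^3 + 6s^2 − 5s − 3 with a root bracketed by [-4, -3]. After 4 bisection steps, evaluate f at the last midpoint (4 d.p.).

m = -3.5, f(m) = 2.25 (+); new bracket [-4, -3.5]
m = -3.75, f(m) = -5.34375 (−); new bracket [-3.75, -3.5]
m = -3.625, f(m) = -1.300781 (−); new bracket [-3.625, -3.5]
m = -3.5625, f(m) = 0.5347 (+); new bracket [-3.625, -3.5625]

0.5347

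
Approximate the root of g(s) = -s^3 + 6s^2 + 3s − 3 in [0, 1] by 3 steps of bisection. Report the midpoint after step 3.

0.625

g(0.5) = -0.125 < 0, so the root lies in [0.5, 1]
g(0.75) = 2.203125 > 0, so the root lies in [0.5, 0.75]
g(0.625) = 0.974609 > 0, so the root lies in [0.5, 0.625]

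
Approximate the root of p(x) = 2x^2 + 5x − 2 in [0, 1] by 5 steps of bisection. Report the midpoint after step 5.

x = 0.5 gives p = 1, positive; keep [0, 0.5]
x = 0.25 gives p = -0.625, negative; keep [0.25, 0.5]
x = 0.375 gives p = 0.15625, positive; keep [0.25, 0.375]
x = 0.3125 gives p = -0.2422, negative; keep [0.3125, 0.375]
x = 0.34375 gives p = -0.0449, negative; keep [0.34375, 0.375]

0.34375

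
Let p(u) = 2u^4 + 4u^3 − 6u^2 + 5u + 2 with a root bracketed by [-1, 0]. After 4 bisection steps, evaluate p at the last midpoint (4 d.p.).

-0.2514

m = -0.5, p(m) = -2.375 (−); new bracket [-0.5, 0]
m = -0.25, p(m) = 0.320312 (+); new bracket [-0.5, -0.25]
m = -0.375, p(m) = -0.890137 (−); new bracket [-0.375, -0.25]
m = -0.3125, p(m) = -0.2514 (−); new bracket [-0.3125, -0.25]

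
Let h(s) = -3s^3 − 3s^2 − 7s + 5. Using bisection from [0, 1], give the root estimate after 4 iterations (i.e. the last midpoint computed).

midpoint 0.5: h = 0.375 > 0 → [0.5, 1]
midpoint 0.75: h = -3.203125 < 0 → [0.5, 0.75]
midpoint 0.625: h = -1.279297 < 0 → [0.5, 0.625]
midpoint 0.5625: h = -0.4207 < 0 → [0.5, 0.5625]

0.5625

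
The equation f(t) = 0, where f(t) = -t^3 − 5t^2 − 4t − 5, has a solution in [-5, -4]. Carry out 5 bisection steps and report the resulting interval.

t = -4.5 gives f = 2.875, positive; keep [-4.5, -4]
t = -4.25 gives f = -1.546875, negative; keep [-4.5, -4.25]
t = -4.375 gives f = 0.537109, positive; keep [-4.375, -4.25]
t = -4.3125 gives f = -0.5359, negative; keep [-4.375, -4.3125]
t = -4.34375 gives f = -0.0072, negative; keep [-4.375, -4.34375]

[-4.375, -4.34375]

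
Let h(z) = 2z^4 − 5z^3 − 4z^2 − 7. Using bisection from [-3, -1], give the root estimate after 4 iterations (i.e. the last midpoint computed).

-1.125

h(-2) = 49 > 0, so the root lies in [-2, -1]
h(-1.5) = 11 > 0, so the root lies in [-1.5, -1]
h(-1.25) = 1.398438 > 0, so the root lies in [-1.25, -1]
h(-1.125) = -1.7397 < 0, so the root lies in [-1.25, -1.125]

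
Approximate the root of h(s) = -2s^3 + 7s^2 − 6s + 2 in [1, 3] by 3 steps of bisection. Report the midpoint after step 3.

midpoint 2: h = 2 > 0 → [2, 3]
midpoint 2.5: h = -0.5 < 0 → [2, 2.5]
midpoint 2.25: h = 1.15625 > 0 → [2.25, 2.5]

2.25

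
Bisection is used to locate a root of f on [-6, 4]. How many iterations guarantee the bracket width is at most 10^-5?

20

Width after n steps is 10/2^n. Need 2^n ≥ 10/10^-5 = 1000000.
2^19 = 524288 < 1000000 ≤ 2^20 = 1048576, so n = 20.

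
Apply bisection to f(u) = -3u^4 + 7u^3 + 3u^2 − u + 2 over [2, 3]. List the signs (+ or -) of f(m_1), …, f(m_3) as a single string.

+-+

f(2.5) = 10.4375 > 0, so the root lies in [2.5, 3]
f(2.75) = -4.058594 < 0, so the root lies in [2.5, 2.75]
f(2.625) = 4.219971 > 0, so the root lies in [2.625, 2.75]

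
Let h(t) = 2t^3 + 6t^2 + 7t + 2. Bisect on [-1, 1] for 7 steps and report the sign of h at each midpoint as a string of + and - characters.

h(0) = 2 > 0, so the root lies in [-1, 0]
h(-0.5) = -0.25 < 0, so the root lies in [-0.5, 0]
h(-0.25) = 0.59375 > 0, so the root lies in [-0.5, -0.25]
h(-0.375) = 0.1133 > 0, so the root lies in [-0.5, -0.375]
h(-0.4375) = -0.0815 < 0, so the root lies in [-0.4375, -0.375]
h(-0.40625) = 0.0124 > 0, so the root lies in [-0.4375, -0.40625]
h(-0.421875) = -0.0354 < 0, so the root lies in [-0.421875, -0.40625]

+-++-+-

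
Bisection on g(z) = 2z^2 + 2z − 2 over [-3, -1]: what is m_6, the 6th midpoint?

-1.59375

g(-2) = 2 > 0, so the root lies in [-2, -1]
g(-1.5) = -0.5 < 0, so the root lies in [-2, -1.5]
g(-1.75) = 0.625 > 0, so the root lies in [-1.75, -1.5]
g(-1.625) = 0.0312 > 0, so the root lies in [-1.625, -1.5]
g(-1.5625) = -0.2422 < 0, so the root lies in [-1.625, -1.5625]
g(-1.59375) = -0.1074 < 0, so the root lies in [-1.625, -1.59375]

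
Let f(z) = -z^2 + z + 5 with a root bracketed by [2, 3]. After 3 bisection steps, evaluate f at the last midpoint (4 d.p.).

z = 2.5 gives f = 1.25, positive; keep [2.5, 3]
z = 2.75 gives f = 0.1875, positive; keep [2.75, 3]
z = 2.875 gives f = -0.390625, negative; keep [2.75, 2.875]

-0.3906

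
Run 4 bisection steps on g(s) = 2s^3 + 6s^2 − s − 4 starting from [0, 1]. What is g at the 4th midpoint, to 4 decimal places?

0.2212

s = 0.5 gives g = -2.75, negative; keep [0.5, 1]
s = 0.75 gives g = -0.53125, negative; keep [0.75, 1]
s = 0.875 gives g = 1.058594, positive; keep [0.75, 0.875]
s = 0.8125 gives g = 0.2212, positive; keep [0.75, 0.8125]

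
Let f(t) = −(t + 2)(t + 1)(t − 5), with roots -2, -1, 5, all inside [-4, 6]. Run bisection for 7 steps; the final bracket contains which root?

f(1) = 24 > 0, so the root lies in [1, 6]
f(3.5) = 37.125 > 0, so the root lies in [3.5, 6]
f(4.75) = 9.703125 > 0, so the root lies in [4.75, 6]
f(5.375) = -17.6309 < 0, so the root lies in [4.75, 5.375]
f(5.0625) = -2.676 < 0, so the root lies in [4.75, 5.0625]
f(4.90625) = 3.8241 > 0, so the root lies in [4.90625, 5.0625]
f(4.984375) = 0.6531 > 0, so the root lies in [4.984375, 5.0625]

5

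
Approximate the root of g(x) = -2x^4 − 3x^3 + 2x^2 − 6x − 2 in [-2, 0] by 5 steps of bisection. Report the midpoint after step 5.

x = -1 gives g = 7, positive; keep [-1, 0]
x = -0.5 gives g = 1.75, positive; keep [-0.5, 0]
x = -0.25 gives g = -0.335938, negative; keep [-0.5, -0.25]
x = -0.375 gives g = 0.6499, positive; keep [-0.375, -0.25]
x = -0.3125 gives g = 0.1428, positive; keep [-0.3125, -0.25]

-0.3125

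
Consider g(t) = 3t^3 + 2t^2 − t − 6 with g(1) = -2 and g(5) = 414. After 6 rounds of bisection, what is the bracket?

t = 3 gives g = 90, positive; keep [1, 3]
t = 2 gives g = 24, positive; keep [1, 2]
t = 1.5 gives g = 7.125, positive; keep [1, 1.5]
t = 1.25 gives g = 1.7344, positive; keep [1, 1.25]
t = 1.125 gives g = -0.3223, negative; keep [1.125, 1.25]
t = 1.1875 gives g = 0.6565, positive; keep [1.125, 1.1875]

[1.125, 1.1875]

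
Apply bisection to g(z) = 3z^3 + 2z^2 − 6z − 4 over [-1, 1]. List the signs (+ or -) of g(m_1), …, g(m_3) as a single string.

g(0) = -4 < 0, so the root lies in [-1, 0]
g(-0.5) = -0.875 < 0, so the root lies in [-1, -0.5]
g(-0.75) = 0.359375 > 0, so the root lies in [-0.75, -0.5]

--+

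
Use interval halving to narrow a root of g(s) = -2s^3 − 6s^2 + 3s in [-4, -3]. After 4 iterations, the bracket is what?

[-3.4375, -3.375]

midpoint -3.5: g = 1.75 > 0 → [-3.5, -3]
midpoint -3.25: g = -4.46875 < 0 → [-3.5, -3.25]
midpoint -3.375: g = -1.582031 < 0 → [-3.5, -3.375]
midpoint -3.4375: g = 0.0269 > 0 → [-3.4375, -3.375]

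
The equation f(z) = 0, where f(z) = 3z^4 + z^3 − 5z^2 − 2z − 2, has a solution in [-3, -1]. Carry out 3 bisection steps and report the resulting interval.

[-1.5, -1.25]

f(-2) = 22 > 0, so the root lies in [-2, -1]
f(-1.5) = 1.5625 > 0, so the root lies in [-1.5, -1]
f(-1.25) = -1.941406 < 0, so the root lies in [-1.5, -1.25]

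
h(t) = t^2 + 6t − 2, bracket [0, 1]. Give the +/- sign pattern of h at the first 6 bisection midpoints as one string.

+-+-++

m = 0.5, h(m) = 1.25 (+); new bracket [0, 0.5]
m = 0.25, h(m) = -0.4375 (−); new bracket [0.25, 0.5]
m = 0.375, h(m) = 0.390625 (+); new bracket [0.25, 0.375]
m = 0.3125, h(m) = -0.0273 (−); new bracket [0.3125, 0.375]
m = 0.34375, h(m) = 0.1807 (+); new bracket [0.3125, 0.34375]
m = 0.328125, h(m) = 0.0764 (+); new bracket [0.3125, 0.328125]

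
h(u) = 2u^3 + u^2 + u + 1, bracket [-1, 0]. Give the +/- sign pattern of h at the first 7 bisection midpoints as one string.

midpoint -0.5: h = 0.5 > 0 → [-1, -0.5]
midpoint -0.75: h = -0.03125 < 0 → [-0.75, -0.5]
midpoint -0.625: h = 0.277344 > 0 → [-0.75, -0.625]
midpoint -0.6875: h = 0.1353 > 0 → [-0.75, -0.6875]
midpoint -0.71875: h = 0.0552 > 0 → [-0.75, -0.71875]
midpoint -0.734375: h = 0.0128 > 0 → [-0.75, -0.734375]
midpoint -0.7421875: h = -0.009 < 0 → [-0.7421875, -0.734375]

+-++++-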